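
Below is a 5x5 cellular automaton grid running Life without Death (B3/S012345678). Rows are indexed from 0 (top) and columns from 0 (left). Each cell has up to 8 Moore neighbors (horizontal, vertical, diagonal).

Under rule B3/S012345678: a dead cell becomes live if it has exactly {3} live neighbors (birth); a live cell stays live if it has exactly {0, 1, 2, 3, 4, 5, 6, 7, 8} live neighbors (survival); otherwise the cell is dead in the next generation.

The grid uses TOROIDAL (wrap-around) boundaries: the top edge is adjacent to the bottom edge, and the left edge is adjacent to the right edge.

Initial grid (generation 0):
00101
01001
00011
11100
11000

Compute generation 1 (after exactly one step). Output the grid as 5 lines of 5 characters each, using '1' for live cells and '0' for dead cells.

Answer: 00111
01101
00011
11110
11011

Derivation:
Simulating step by step:
Generation 0 (given above): 11 live cells
Generation 1: 16 live cells
(generation 1 grid is the final answer)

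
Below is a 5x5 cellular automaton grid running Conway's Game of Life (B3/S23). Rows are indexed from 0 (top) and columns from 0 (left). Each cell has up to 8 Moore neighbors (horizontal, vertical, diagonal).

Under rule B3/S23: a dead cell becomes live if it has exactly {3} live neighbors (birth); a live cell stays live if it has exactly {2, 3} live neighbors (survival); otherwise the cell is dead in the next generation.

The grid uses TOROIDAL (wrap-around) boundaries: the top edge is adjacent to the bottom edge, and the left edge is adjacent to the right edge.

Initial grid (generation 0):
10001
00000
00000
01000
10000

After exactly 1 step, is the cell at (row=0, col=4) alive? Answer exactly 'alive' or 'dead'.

Simulating step by step:
Generation 0 (given above): 4 live cells
Generation 1: 5 live cells
10001
00000
00000
00000
11001

Cell (0,4) at generation 1: 1 -> alive

Answer: alive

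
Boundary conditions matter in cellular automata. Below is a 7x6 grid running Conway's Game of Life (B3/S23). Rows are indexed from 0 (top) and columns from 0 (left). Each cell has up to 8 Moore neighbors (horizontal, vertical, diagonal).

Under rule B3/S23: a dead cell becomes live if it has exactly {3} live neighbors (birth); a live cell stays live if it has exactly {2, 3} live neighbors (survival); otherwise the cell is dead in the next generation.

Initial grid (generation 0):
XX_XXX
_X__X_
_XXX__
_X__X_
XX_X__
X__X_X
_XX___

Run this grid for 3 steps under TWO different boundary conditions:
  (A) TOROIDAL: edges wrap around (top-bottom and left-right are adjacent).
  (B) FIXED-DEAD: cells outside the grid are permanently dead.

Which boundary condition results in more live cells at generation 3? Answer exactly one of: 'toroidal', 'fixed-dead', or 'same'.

Under TOROIDAL boundary, generation 3:
______
______
__XX__
_X____
______
__X_X_
____X_
Population = 6

Under FIXED-DEAD boundary, generation 3:
__XXXX
______
___X_X
_X___X
XXX___
X___X_
_XXXX_
Population = 17

Comparison: toroidal=6, fixed-dead=17 -> fixed-dead

Answer: fixed-dead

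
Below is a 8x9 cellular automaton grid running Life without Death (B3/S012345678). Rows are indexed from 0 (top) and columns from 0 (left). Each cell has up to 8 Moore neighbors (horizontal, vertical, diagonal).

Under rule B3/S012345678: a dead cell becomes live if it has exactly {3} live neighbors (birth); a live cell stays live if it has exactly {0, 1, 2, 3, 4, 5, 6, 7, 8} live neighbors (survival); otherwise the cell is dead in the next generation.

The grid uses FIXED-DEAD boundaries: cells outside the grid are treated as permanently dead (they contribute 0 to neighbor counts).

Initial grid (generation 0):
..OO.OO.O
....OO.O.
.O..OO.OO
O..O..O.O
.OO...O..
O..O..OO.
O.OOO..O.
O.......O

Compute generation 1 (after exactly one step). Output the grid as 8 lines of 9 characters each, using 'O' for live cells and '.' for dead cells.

Answer: ..OO.OOOO
..O.OO.O.
.O.OOO.OO
O..OO.O.O
OOOO.OO..
O..OOOOO.
O.OOO.OOO
OO.O....O

Derivation:
Simulating step by step:
Generation 0 (given above): 31 live cells
Generation 1: 44 live cells
(generation 1 grid is the final answer)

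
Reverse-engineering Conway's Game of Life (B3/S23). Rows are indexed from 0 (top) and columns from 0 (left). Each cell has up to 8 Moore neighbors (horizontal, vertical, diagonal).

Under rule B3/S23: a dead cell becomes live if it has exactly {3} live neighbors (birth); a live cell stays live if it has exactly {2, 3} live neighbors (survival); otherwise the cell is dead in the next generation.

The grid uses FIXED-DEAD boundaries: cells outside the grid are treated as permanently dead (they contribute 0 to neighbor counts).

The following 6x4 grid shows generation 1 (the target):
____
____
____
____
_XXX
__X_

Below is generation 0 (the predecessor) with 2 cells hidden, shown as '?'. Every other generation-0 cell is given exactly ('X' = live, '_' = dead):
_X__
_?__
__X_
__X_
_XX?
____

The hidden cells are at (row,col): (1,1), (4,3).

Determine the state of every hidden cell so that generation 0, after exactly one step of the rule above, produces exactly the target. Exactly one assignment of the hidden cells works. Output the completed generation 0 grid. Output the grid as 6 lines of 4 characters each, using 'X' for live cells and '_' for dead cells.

Hidden generation-0 cells (in order): (1,1), (4,3).
A hidden cell only influences target cells in its own 3x3 neighborhood. Try each of the 2^2 = 4 assignments, step the completed generation 0 forward once under B3/S23, and compare with the target:
  (1,1)=_ (4,3)=_ -> step gives (3,2)='X' but target has '_' -> reject
  (1,1)=_ (4,3)=X -> step reproduces the target at every cell -> ACCEPT
  (1,1)=X (4,3)=_ -> step gives (1,1)='X' but target has '_' -> reject
  (1,1)=X (4,3)=X -> step gives (1,1)='X' but target has '_' -> reject
Unique solution: (1,1)=dead, (4,3)=live.
Check: live-neighbor counts of every cell in the completed generation 0:
1010
1221
0212
1444
1232
1232
Applying B3/S23 to generation 0 with these counts gives:
____
____
____
____
_XXX
__X_
which matches the target exactly.

Answer: _X__
____
__X_
__X_
_XXX
____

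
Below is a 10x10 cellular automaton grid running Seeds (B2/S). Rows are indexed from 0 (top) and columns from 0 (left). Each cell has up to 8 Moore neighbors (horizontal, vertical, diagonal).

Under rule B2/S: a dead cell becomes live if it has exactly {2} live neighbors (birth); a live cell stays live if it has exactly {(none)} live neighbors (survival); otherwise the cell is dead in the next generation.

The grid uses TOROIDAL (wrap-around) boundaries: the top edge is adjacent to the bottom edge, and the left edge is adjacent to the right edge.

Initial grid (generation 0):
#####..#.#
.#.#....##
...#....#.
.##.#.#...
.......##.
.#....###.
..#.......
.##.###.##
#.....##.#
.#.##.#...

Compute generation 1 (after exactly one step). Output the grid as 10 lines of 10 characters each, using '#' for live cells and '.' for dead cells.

Simulating step by step:
Generation 0 (given above): 39 live cells
Generation 1: 10 live cells
(generation 1 grid is the final answer)

Answer: ......#...
..........
.....#....
.....#...#
#..#.....#
..#......#
....#.....
..........
..........
..........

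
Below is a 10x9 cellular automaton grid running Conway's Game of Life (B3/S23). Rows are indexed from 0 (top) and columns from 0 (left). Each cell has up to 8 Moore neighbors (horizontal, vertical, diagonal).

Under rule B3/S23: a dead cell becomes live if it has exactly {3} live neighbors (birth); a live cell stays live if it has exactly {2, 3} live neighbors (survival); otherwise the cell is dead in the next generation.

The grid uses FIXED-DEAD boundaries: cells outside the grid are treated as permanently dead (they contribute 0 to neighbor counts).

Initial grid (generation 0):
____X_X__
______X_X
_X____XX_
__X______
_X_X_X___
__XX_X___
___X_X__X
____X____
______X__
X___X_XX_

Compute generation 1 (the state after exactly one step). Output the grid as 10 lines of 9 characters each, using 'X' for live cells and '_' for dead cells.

Simulating step by step:
Generation 0 (given above): 23 live cells
Generation 1: 23 live cells
(generation 1 grid is the final answer)

Answer: _____X_X_
______X__
______XX_
_XX___X__
_X_X_____
___X_XX__
__XX_X___
____XX___
______XX_
_____XXX_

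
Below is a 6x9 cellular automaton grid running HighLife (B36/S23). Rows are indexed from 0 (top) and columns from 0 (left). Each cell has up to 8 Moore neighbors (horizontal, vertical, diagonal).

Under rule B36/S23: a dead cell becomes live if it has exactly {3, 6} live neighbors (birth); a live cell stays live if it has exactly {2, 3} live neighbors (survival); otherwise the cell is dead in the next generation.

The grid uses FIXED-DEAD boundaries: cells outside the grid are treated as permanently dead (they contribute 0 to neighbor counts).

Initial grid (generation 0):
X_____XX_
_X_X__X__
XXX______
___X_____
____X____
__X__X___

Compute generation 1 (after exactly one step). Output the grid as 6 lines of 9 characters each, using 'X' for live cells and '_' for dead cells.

Simulating step by step:
Generation 0 (given above): 13 live cells
Generation 1: 12 live cells
(generation 1 grid is the final answer)

Answer: ______XX_
______XX_
XX_X_____
_XXX_____
___XX____
_________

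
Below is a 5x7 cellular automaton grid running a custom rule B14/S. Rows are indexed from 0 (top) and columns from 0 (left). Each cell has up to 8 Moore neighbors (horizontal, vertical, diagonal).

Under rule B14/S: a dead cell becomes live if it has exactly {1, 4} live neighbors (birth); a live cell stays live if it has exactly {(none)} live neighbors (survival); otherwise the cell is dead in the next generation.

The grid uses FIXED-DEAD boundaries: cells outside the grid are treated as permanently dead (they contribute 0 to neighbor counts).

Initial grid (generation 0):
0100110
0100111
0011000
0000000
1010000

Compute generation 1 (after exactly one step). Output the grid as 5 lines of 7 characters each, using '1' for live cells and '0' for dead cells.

Simulating step by step:
Generation 0 (given above): 11 live cells
Generation 1: 6 live cells
(generation 1 grid is the final answer)

Answer: 0000000
0011000
1000000
1000100
0001000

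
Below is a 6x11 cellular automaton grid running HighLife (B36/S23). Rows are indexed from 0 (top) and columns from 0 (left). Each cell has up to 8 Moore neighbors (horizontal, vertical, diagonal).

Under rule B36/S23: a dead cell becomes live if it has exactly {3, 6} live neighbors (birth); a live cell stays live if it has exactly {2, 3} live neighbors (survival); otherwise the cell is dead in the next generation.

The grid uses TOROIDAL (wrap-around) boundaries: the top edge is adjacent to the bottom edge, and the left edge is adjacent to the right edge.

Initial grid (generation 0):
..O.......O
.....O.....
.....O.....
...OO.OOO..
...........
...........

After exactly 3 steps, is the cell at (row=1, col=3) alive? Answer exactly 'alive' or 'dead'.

Answer: dead

Derivation:
Simulating step by step:
Generation 0 (given above): 9 live cells
Generation 1: 7 live cells
...........
...........
.....O.O...
....OOOO...
.......O...
...........
Generation 2: 9 live cells
...........
...........
....OO.O...
....OO.OO..
.....O.O...
...........
Generation 3: 11 live cells
...........
...........
....OO.OO..
......OOO..
....OO.OO..
...........

Cell (1,3) at generation 3: 0 -> dead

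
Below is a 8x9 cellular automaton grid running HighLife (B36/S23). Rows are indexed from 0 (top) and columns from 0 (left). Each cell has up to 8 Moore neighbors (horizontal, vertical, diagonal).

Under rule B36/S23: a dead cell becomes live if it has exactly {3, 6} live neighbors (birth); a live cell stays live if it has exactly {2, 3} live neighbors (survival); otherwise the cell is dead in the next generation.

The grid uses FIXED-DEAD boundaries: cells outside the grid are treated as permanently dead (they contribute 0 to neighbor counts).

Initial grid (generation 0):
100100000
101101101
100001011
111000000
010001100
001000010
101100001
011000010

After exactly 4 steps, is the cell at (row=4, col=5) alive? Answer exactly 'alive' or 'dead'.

Answer: alive

Derivation:
Simulating step by step:
Generation 0 (given above): 27 live cells
Generation 1: 33 live cells
011110000
101101101
110111011
101001010
100000100
001100110
000100011
011100000
Generation 2: 31 live cells
010011000
110000101
100000101
101101011
001101000
001100101
011010111
001100000
Generation 3: 31 live cells
110001000
110000100
101001111
001101011
000001001
000000101
010111101
011100010
Generation 4: 30 live cells
110000000
001000000
101111001
011101100
000011001
000000101
010111101
010101110

Cell (4,5) at generation 4: 1 -> alive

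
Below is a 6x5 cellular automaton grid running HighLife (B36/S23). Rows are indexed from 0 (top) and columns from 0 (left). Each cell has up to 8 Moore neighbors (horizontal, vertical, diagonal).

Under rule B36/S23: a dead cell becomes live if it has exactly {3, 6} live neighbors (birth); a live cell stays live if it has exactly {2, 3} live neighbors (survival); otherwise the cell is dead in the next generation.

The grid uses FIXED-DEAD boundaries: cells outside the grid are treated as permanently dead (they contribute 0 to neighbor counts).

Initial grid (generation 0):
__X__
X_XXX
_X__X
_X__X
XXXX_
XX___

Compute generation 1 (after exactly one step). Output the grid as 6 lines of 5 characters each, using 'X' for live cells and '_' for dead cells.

Answer: _XX__
__X_X
XX__X
____X
___X_
X____

Derivation:
Simulating step by step:
Generation 0 (given above): 15 live cells
Generation 1: 10 live cells
(generation 1 grid is the final answer)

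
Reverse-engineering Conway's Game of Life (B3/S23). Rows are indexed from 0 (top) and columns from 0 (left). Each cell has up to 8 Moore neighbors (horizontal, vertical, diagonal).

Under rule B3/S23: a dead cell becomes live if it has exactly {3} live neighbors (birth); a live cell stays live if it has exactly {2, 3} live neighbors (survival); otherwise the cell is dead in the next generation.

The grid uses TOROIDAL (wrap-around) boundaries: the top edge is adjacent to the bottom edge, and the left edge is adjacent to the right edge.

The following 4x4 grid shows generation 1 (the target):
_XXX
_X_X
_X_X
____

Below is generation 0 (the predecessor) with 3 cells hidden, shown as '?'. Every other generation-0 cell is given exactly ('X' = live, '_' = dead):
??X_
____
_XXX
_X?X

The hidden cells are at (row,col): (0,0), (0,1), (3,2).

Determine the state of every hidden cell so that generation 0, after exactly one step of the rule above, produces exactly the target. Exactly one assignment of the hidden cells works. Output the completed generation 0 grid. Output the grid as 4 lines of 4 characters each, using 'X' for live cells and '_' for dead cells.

Answer: __X_
____
_XXX
_XXX

Derivation:
Hidden generation-0 cells (in order): (0,0), (0,1), (3,2).
A hidden cell only influences target cells in its own 3x3 neighborhood. Try each of the 2^3 = 8 assignments, step the completed generation 0 forward once under B3/S23, and compare with the target:
  (0,0)=_ (0,1)=_ (3,2)=_ -> step gives (0,1)='_' but target has 'X' -> reject
  (0,0)=_ (0,1)=_ (3,2)=X -> step reproduces the target at every cell -> ACCEPT
  (0,0)=_ (0,1)=X (3,2)=_ -> step gives (0,0)='X' but target has '_' -> reject
  (0,0)=_ (0,1)=X (3,2)=X -> step gives (0,0)='X' but target has '_' -> reject
  (0,0)=X (0,1)=_ (3,2)=_ -> step gives (0,0)='X' but target has '_' -> reject
  (0,0)=X (0,1)=_ (3,2)=X -> step gives (0,0)='X' but target has '_' -> reject
  (0,0)=X (0,1)=X (3,2)=_ -> step gives (0,0)='X' but target has '_' -> reject
  (0,0)=X (0,1)=X (3,2)=X -> step gives (0,0)='X' but target has '_' -> reject
Unique solution: (0,0)=dead, (0,1)=dead, (3,2)=live.
Check: live-neighbor counts of every cell in the completed generation 0:
2333
2343
4353
4464
Applying B3/S23 to generation 0 with these counts gives:
_XXX
_X_X
_X_X
____
which matches the target exactly.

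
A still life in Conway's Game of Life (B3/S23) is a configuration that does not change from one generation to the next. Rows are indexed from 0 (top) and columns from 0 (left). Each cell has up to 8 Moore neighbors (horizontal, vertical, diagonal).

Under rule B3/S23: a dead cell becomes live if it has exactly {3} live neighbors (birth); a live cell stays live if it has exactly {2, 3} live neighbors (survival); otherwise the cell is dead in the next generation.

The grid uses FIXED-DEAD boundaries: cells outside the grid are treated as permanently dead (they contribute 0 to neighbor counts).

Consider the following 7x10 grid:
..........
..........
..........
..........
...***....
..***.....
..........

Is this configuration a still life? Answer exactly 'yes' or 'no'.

Compute generation 1 and compare to generation 0 (given above):
Generation 1:
..........
..........
..........
....*.....
..*..*....
..*..*....
...*......
Cell (3,4) differs: gen0=0 vs gen1=1 -> NOT a still life.

Answer: no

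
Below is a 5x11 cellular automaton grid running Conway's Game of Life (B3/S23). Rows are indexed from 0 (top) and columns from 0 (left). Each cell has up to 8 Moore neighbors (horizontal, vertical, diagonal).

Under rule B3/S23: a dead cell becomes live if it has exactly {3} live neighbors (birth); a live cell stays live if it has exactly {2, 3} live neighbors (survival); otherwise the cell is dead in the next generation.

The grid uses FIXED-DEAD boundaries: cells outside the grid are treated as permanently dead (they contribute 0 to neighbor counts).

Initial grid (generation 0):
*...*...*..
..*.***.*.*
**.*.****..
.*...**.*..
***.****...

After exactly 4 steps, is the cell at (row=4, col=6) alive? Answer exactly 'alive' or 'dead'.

Simulating step by step:
Generation 0 (given above): 27 live cells
Generation 1: 18 live cells
...**..*.*.
*.*.....*..
**.*....*..
...*....*..
***.*..*...
Generation 2: 21 live cells
...*....*..
*.*.*..***.
**.*...***.
...**..**..
.***.......
Generation 3: 17 live cells
...*...***.
*.*.*......
**....*....
*...*..*.*.
..***......
Generation 4: 16 live cells
...*....*..
*.**...**..
*..*.*.....
*.*.**.....
...**......

Cell (4,6) at generation 4: 0 -> dead

Answer: dead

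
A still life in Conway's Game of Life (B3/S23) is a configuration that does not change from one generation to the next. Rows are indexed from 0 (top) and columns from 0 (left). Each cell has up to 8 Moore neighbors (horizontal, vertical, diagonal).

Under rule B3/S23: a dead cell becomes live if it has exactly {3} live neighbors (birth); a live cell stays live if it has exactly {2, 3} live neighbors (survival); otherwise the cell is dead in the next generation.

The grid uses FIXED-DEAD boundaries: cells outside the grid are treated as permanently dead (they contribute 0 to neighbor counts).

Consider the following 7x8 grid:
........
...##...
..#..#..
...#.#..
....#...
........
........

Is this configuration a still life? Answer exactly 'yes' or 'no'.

Answer: yes

Derivation:
Compute generation 1 and compare to generation 0 (given above):
Generation 1:
........
...##...
..#..#..
...#.#..
....#...
........
........
The grids are IDENTICAL -> still life.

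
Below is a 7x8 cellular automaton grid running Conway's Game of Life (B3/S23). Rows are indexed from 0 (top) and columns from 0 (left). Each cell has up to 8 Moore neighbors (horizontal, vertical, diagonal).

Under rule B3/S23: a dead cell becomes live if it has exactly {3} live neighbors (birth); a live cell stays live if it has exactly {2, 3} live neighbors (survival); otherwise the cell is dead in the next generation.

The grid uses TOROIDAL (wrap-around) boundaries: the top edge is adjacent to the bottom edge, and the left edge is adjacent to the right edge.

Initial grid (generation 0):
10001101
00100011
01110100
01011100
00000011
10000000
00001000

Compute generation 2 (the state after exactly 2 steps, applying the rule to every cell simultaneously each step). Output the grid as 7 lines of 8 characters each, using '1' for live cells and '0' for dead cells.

Simulating step by step:
Generation 0 (given above): 19 live cells
Generation 1: 24 live cells
10011101
00100001
11000100
11010100
10001111
00000001
10001101
Generation 2: 16 live cells
(generation 2 grid is the final answer)

Answer: 01010100
00110101
00001011
00100000
01001100
00000000
00010100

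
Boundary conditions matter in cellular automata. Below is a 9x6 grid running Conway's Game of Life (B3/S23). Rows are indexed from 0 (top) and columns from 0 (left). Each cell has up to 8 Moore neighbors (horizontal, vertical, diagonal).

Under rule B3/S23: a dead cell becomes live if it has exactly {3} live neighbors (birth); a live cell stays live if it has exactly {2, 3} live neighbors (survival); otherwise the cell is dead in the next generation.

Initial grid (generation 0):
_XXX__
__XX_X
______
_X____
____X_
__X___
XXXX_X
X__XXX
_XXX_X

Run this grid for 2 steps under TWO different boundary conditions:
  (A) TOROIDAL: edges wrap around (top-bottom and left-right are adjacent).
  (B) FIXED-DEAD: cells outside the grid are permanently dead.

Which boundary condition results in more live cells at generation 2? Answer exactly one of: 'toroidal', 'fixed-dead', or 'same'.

Answer: fixed-dead

Derivation:
Under TOROIDAL boundary, generation 2:
____X_
__XX__
__XX__
______
_____X
_____X
_____X
______
______
Population = 8

Under FIXED-DEAD boundary, generation 2:
___XX_
_X__X_
__XX__
______
______
______
_X__XX
X_X__X
_XX_X_
Population = 15

Comparison: toroidal=8, fixed-dead=15 -> fixed-dead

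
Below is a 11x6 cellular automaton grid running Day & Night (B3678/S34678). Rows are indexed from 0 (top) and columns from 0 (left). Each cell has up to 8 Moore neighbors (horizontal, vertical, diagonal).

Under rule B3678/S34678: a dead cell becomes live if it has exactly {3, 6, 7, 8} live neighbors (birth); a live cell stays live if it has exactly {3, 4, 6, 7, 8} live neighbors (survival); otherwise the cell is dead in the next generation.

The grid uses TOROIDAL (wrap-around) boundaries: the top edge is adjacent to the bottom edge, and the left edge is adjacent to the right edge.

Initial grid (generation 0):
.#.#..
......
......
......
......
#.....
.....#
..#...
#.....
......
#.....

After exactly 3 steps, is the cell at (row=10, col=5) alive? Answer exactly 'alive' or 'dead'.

Answer: dead

Derivation:
Simulating step by step:
Generation 0 (given above): 7 live cells
Generation 1: 0 live cells
......
......
......
......
......
......
......
......
......
......
......
Generation 2: 0 live cells
......
......
......
......
......
......
......
......
......
......
......
Generation 3: 0 live cells
......
......
......
......
......
......
......
......
......
......
......

Cell (10,5) at generation 3: 0 -> dead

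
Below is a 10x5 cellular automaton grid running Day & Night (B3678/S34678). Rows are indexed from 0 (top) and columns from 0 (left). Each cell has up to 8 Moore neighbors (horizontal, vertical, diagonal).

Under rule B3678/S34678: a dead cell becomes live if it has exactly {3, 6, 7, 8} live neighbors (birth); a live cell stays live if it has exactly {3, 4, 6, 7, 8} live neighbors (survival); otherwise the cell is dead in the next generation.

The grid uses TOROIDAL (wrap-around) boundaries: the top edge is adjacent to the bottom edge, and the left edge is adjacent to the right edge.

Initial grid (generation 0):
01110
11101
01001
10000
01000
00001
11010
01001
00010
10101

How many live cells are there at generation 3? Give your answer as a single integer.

Simulating step by step:
Generation 0 (given above): 21 live cells
Generation 1: 22 live cells
11000
00001
11111
11000
10000
01100
10100
00011
01110
00101
Generation 2: 22 live cells
10011
10001
01111
00010
10100
11000
00101
10011
10100
00100
Generation 3: 23 live cells
11011
00011
00111
10010
00001
11111
00001
10111
00000
10000
Population at generation 3: 23

Answer: 23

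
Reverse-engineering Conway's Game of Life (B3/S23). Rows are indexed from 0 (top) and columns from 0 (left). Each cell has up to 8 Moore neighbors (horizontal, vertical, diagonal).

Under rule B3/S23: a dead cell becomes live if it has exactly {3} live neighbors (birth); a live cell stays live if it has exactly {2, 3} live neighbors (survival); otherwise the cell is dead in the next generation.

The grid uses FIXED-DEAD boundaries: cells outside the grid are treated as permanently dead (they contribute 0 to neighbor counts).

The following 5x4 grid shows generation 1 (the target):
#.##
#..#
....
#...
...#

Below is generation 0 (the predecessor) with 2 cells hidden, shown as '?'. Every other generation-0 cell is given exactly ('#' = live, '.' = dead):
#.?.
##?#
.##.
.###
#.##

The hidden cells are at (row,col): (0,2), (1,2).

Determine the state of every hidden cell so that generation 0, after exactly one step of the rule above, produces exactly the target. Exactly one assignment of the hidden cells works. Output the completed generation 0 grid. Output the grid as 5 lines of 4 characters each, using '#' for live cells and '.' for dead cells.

Answer: #.#.
####
.##.
.###
#.##

Derivation:
Hidden generation-0 cells (in order): (0,2), (1,2).
A hidden cell only influences target cells in its own 3x3 neighborhood. Try each of the 2^2 = 4 assignments, step the completed generation 0 forward once under B3/S23, and compare with the target:
  (0,2)=. (1,2)=. -> step gives (0,1)='#' but target has '.' -> reject
  (0,2)=. (1,2)=# -> step gives (0,3)='.' but target has '#' -> reject
  (0,2)=# (1,2)=. -> step gives (0,3)='.' but target has '#' -> reject
  (0,2)=# (1,2)=# -> step reproduces the target at every cell -> ACCEPT
Unique solution: (0,2)=live, (1,2)=live.
Check: live-neighbor counts of every cell in the completed generation 0:
2533
3653
4675
3564
1443
Applying B3/S23 to generation 0 with these counts gives:
#.##
#..#
....
#...
...#
which matches the target exactly.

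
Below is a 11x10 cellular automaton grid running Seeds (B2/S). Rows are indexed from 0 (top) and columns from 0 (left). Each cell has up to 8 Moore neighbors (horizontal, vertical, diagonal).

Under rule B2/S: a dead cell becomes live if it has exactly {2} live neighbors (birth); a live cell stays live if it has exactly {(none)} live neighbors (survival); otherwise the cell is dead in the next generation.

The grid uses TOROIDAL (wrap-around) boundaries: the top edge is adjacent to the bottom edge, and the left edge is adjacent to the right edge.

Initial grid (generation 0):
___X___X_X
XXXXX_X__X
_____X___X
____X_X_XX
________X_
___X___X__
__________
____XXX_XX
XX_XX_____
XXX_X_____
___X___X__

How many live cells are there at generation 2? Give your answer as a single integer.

Simulating step by step:
Generation 0 (given above): 34 live cells
Generation 1: 20 live cells
_____X____
_______X__
__________
X_________
___XXXX___
________X_
___X_____X
_XX____X__
______XXX_
_____X___X
______X__X
Generation 2: 26 live cells
_______XX_
______X___
__________
___X__X___
_______X_X
__X___XX_X
XX_____X__
X__X_____X
XXX__X___X
X_________
X___X___X_
Population at generation 2: 26

Answer: 26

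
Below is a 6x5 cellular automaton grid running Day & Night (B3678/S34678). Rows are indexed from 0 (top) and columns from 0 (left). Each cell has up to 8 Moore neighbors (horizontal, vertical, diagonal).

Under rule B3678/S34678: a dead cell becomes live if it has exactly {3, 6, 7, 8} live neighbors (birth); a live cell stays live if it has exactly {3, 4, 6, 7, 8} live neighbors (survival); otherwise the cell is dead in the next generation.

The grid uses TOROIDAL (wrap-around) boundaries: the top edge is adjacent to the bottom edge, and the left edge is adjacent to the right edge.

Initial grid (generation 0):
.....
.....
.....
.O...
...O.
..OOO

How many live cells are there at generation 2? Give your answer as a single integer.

Answer: 2

Derivation:
Simulating step by step:
Generation 0 (given above): 5 live cells
Generation 1: 4 live cells
...O.
.....
.....
.....
...OO
...O.
Generation 2: 2 live cells
.....
.....
.....
.....
.....
..OO.
Population at generation 2: 2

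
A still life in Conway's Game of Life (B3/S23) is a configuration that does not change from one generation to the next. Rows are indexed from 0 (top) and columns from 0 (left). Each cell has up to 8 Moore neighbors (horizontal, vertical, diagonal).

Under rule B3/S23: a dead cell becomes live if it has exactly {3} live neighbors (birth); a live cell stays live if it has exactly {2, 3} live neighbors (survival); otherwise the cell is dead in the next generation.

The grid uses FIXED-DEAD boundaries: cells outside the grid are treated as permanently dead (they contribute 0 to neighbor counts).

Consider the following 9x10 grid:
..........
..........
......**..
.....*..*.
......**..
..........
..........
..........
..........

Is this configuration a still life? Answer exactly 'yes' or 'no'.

Answer: yes

Derivation:
Compute generation 1 and compare to generation 0 (given above):
Generation 1:
..........
..........
......**..
.....*..*.
......**..
..........
..........
..........
..........
The grids are IDENTICAL -> still life.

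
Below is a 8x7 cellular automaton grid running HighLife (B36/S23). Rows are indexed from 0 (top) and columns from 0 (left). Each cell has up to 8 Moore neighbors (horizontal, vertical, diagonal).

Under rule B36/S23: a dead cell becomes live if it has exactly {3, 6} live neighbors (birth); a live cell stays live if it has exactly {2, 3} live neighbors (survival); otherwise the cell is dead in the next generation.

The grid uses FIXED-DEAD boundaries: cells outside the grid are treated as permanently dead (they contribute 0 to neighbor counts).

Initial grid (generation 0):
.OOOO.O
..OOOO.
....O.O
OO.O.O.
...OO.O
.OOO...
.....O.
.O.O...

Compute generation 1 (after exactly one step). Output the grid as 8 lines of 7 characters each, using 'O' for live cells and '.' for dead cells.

Simulating step by step:
Generation 0 (given above): 24 live cells
Generation 1: 17 live cells
(generation 1 grid is the final answer)

Answer: .O.....
.O....O
.O....O
..OO..O
O.O..O.
..OO.O.
.O.OO..
.......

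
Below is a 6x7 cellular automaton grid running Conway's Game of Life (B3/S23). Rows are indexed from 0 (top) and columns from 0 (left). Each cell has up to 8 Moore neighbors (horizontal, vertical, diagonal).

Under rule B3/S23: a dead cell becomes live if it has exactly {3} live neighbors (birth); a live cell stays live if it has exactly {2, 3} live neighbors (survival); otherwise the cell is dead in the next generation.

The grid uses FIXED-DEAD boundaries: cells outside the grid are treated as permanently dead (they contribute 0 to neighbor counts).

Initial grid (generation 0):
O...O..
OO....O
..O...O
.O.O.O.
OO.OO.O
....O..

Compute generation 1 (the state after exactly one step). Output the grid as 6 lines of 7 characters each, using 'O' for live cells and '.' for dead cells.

Simulating step by step:
Generation 0 (given above): 16 live cells
Generation 1: 20 live cells
(generation 1 grid is the final answer)

Answer: OO.....
OO...O.
O.O..OO
OO.O.OO
OO.O...
...OOO.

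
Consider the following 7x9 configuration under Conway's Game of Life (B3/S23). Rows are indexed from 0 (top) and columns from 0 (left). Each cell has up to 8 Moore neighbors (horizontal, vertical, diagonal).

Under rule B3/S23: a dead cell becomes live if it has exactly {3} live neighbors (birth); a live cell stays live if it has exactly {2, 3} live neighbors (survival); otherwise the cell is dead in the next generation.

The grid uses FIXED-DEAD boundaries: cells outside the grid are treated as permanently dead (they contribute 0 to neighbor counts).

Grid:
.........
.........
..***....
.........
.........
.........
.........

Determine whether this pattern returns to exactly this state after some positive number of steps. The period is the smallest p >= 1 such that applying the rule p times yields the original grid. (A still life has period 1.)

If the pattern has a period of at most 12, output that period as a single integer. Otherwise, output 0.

Answer: 2

Derivation:
Simulating and comparing each generation to the original:
Gen 0 (original, given above): 3 live cells
Gen 1: 3 live cells, differs from original
Gen 2: 3 live cells, MATCHES original -> period = 2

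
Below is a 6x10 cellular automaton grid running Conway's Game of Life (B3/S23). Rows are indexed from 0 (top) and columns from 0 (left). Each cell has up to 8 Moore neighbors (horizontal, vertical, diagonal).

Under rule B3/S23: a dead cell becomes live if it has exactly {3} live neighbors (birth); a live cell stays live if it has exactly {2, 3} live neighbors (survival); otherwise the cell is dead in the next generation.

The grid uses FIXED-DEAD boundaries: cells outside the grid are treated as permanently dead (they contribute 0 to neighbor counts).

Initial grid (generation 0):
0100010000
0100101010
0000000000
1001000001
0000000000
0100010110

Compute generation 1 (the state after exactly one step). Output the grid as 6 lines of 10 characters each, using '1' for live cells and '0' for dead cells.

Answer: 0000010000
0000010000
0000000000
0000000000
0000000010
0000000000

Derivation:
Simulating step by step:
Generation 0 (given above): 13 live cells
Generation 1: 3 live cells
(generation 1 grid is the final answer)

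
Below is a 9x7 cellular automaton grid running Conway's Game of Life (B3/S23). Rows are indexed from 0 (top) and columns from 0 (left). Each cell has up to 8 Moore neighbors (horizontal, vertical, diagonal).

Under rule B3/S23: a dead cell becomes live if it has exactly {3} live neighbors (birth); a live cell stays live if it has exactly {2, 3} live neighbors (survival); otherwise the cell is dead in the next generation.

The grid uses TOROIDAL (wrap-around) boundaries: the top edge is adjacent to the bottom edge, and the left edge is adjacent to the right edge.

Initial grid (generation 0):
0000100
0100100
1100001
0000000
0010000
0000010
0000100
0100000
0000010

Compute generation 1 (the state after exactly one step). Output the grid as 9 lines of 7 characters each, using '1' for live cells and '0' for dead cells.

Answer: 0000110
0100010
1100000
1100000
0000000
0000000
0000000
0000000
0000000

Derivation:
Simulating step by step:
Generation 0 (given above): 11 live cells
Generation 1: 8 live cells
(generation 1 grid is the final answer)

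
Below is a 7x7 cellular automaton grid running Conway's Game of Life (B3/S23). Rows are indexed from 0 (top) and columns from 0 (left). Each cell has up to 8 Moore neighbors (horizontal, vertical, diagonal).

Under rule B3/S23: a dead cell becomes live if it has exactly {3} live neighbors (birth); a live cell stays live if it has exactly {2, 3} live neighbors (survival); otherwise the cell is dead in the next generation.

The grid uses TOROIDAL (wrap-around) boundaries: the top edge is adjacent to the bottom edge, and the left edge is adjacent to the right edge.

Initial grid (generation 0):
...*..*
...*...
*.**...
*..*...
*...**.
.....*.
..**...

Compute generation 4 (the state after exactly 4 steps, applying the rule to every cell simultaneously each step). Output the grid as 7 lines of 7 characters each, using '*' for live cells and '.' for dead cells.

Answer: .......
.......
.......
.......
..*....
..*....
..*....

Derivation:
Simulating step by step:
Generation 0 (given above): 14 live cells
Generation 1: 19 live cells
...**..
...**..
.****..
*.**...
....**.
...*.**
..***..
Generation 2: 9 live cells
.....*.
.....*.
.*.....
.....*.
..*..*.
..*...*
..*....
Generation 3: 5 live cells
.......
.......
.......
.......
.....**
.***...
.......
Generation 4: 3 live cells
(generation 4 grid is the final answer)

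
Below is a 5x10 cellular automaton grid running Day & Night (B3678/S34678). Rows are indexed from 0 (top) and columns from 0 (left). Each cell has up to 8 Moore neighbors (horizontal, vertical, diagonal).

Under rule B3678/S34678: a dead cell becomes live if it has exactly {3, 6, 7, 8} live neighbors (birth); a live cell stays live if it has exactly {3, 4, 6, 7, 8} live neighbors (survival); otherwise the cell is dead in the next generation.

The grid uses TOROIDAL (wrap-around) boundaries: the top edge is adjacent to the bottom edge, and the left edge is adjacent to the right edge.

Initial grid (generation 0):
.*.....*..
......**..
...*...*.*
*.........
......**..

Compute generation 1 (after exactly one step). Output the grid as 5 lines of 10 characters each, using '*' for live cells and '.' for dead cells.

Answer: .......**.
......**..
......*.*.
......***.
..........

Derivation:
Simulating step by step:
Generation 0 (given above): 10 live cells
Generation 1: 9 live cells
(generation 1 grid is the final answer)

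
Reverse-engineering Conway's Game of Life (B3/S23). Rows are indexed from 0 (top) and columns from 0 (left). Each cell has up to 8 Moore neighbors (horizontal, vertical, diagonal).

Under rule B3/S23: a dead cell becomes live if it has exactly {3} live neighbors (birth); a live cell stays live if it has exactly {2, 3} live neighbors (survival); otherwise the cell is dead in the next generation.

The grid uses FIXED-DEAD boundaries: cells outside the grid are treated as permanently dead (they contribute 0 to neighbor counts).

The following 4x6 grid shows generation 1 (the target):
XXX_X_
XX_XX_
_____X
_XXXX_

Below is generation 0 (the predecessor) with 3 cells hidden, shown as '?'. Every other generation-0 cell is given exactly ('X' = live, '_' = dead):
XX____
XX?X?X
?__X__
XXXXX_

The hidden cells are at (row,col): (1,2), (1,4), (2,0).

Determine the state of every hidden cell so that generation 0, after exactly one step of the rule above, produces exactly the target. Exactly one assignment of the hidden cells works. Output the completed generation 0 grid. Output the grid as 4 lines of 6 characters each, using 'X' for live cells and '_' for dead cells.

Hidden generation-0 cells (in order): (1,2), (1,4), (2,0).
A hidden cell only influences target cells in its own 3x3 neighborhood. Try each of the 2^3 = 8 assignments, step the completed generation 0 forward once under B3/S23, and compare with the target:
  (1,2)=_ (1,4)=_ (2,0)=_ -> step gives (0,4)='_' but target has 'X' -> reject
  (1,2)=_ (1,4)=_ (2,0)=X -> step gives (0,4)='_' but target has 'X' -> reject
  (1,2)=_ (1,4)=X (2,0)=_ -> step reproduces the target at every cell -> ACCEPT
  (1,2)=_ (1,4)=X (2,0)=X -> step gives (1,0)='_' but target has 'X' -> reject
  (1,2)=X (1,4)=_ (2,0)=_ -> step gives (0,1)='_' but target has 'X' -> reject
  (1,2)=X (1,4)=_ (2,0)=X -> step gives (0,1)='_' but target has 'X' -> reject
  (1,2)=X (1,4)=X (2,0)=_ -> step gives (0,1)='_' but target has 'X' -> reject
  (1,2)=X (1,4)=X (2,0)=X -> step gives (0,1)='_' but target has 'X' -> reject
Unique solution: (1,2)=dead, (1,4)=live, (2,0)=dead.
Check: live-neighbor counts of every cell in the completed generation 0:
333232
334231
456563
123321
Applying B3/S23 to generation 0 with these counts gives:
XXX_X_
XX_XX_
_____X
_XXXX_
which matches the target exactly.

Answer: XX____
XX_XXX
___X__
XXXXX_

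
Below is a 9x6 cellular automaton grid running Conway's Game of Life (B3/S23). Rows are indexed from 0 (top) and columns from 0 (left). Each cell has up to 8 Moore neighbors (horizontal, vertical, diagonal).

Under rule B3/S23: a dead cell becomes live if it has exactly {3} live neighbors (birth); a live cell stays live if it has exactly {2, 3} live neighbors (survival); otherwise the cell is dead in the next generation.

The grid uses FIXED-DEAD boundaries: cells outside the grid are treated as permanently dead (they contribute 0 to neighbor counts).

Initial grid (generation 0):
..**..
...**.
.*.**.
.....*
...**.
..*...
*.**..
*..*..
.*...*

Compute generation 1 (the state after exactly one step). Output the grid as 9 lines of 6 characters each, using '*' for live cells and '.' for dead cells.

Answer: ..***.
......
..**.*
..*..*
...**.
.**.*.
..**..
*..**.
......

Derivation:
Simulating step by step:
Generation 0 (given above): 18 live cells
Generation 1: 18 live cells
(generation 1 grid is the final answer)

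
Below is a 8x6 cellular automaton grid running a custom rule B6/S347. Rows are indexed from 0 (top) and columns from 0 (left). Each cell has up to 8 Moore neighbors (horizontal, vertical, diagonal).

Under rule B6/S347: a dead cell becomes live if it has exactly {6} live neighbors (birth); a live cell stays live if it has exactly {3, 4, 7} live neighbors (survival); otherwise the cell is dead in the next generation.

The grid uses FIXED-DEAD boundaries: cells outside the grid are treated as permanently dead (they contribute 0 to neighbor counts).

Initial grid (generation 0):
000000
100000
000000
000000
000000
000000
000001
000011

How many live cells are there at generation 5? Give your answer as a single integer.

Answer: 0

Derivation:
Simulating step by step:
Generation 0 (given above): 4 live cells
Generation 1: 0 live cells
000000
000000
000000
000000
000000
000000
000000
000000
Generation 2: 0 live cells
000000
000000
000000
000000
000000
000000
000000
000000
Generation 3: 0 live cells
000000
000000
000000
000000
000000
000000
000000
000000
Generation 4: 0 live cells
000000
000000
000000
000000
000000
000000
000000
000000
Generation 5: 0 live cells
000000
000000
000000
000000
000000
000000
000000
000000
Population at generation 5: 0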